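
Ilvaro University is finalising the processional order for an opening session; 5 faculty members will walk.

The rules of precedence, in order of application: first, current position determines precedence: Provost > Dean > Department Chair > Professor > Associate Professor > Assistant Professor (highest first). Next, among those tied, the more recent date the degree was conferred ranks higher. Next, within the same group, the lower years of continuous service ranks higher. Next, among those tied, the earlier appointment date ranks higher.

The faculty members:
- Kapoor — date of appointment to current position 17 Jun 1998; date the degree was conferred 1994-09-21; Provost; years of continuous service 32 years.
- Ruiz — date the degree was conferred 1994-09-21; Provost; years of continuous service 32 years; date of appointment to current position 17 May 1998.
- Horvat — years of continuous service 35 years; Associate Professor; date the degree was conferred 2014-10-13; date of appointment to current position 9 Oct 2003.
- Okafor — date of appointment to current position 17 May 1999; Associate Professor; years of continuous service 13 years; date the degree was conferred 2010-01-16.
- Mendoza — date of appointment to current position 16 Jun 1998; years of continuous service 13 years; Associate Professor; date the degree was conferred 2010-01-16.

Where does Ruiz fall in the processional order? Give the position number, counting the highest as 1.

By current position: Ruiz and Kapoor (Provost); then Horvat, Mendoza and Okafor (Associate Professor).
Ruiz and Kapoor both have date the degree was conferred 1994-09-21, so the next rule applies.
Ruiz and Kapoor both have years of continuous service 32 years, so the next rule applies.
Among Ruiz and Kapoor, by date of appointment to current position (earlier first): Ruiz (17 May 1998) before Kapoor (17 Jun 1998).
Among Horvat, Mendoza and Okafor, by date the degree was conferred (later first): Horvat (2014-10-13) before Mendoza and Okafor (2010-01-16).
Mendoza and Okafor both have years of continuous service 13 years, so the next rule applies.
Among Mendoza and Okafor, by date of appointment to current position (earlier first): Mendoza (16 Jun 1998) before Okafor (17 May 1999).
Order: Ruiz, Kapoor, Horvat, Mendoza, Okafor. So position 1.

1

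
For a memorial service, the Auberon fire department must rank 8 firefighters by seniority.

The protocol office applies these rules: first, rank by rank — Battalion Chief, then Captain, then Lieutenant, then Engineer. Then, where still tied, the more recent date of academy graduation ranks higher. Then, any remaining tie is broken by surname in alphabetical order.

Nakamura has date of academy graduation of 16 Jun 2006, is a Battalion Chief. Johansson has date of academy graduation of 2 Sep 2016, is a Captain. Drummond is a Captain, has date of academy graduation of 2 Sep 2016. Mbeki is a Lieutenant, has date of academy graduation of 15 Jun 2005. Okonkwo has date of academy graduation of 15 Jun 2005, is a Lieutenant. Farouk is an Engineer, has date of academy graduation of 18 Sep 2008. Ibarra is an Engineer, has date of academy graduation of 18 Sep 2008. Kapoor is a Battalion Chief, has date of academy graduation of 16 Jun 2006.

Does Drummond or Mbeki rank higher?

By rank: Kapoor and Nakamura (Battalion Chief); then Drummond and Johansson (Captain); then Mbeki and Okonkwo (Lieutenant); then Farouk and Ibarra (Engineer).
Kapoor and Nakamura both have date of academy graduation 16 Jun 2006, so the next rule applies.
Among Kapoor and Nakamura, alphabetically by surname: Kapoor before Nakamura.
Drummond and Johansson both have date of academy graduation 2 Sep 2016, so the next rule applies.
Among Drummond and Johansson, alphabetically by surname: Drummond before Johansson.
Mbeki and Okonkwo both have date of academy graduation 15 Jun 2005, so the next rule applies.
Among Mbeki and Okonkwo, alphabetically by surname: Mbeki before Okonkwo.
Farouk and Ibarra both have date of academy graduation 18 Sep 2008, so the next rule applies.
Among Farouk and Ibarra, alphabetically by surname: Farouk before Ibarra.
So Drummond takes precedence.

Drummond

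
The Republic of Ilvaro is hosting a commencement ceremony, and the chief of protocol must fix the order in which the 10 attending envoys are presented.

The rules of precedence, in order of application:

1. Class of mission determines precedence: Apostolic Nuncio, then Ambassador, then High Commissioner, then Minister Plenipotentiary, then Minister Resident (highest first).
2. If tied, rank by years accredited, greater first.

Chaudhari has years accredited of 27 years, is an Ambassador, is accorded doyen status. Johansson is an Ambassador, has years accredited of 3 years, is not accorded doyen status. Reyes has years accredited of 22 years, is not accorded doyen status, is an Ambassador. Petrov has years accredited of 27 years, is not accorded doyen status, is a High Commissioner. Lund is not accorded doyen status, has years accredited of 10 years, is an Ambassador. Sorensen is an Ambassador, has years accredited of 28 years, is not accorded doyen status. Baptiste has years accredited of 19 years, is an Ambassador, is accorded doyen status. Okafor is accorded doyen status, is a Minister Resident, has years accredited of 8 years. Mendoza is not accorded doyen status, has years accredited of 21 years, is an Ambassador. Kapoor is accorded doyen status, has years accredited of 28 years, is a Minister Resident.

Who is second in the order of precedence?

Chaudhari

By class of mission: Sorensen, Chaudhari, Reyes, Mendoza, Baptiste, Lund and Johansson (Ambassador); then Petrov (High Commissioner); then Kapoor and Okafor (Minister Resident).
Among Sorensen, Chaudhari, Reyes, Mendoza, Baptiste, Lund and Johansson, by years accredited (higher first): Sorensen (28 years) before Chaudhari (27 years) before Reyes (22 years) before Mendoza (21 years) before Baptiste (19 years) before Lund (10 years) before Johansson (3 years).
Among Kapoor and Okafor, by years accredited (higher first): Kapoor (28 years) before Okafor (8 years).
Order: Sorensen, Chaudhari, Reyes, Mendoza, Baptiste, Lund, Johansson, Petrov, Kapoor, Okafor.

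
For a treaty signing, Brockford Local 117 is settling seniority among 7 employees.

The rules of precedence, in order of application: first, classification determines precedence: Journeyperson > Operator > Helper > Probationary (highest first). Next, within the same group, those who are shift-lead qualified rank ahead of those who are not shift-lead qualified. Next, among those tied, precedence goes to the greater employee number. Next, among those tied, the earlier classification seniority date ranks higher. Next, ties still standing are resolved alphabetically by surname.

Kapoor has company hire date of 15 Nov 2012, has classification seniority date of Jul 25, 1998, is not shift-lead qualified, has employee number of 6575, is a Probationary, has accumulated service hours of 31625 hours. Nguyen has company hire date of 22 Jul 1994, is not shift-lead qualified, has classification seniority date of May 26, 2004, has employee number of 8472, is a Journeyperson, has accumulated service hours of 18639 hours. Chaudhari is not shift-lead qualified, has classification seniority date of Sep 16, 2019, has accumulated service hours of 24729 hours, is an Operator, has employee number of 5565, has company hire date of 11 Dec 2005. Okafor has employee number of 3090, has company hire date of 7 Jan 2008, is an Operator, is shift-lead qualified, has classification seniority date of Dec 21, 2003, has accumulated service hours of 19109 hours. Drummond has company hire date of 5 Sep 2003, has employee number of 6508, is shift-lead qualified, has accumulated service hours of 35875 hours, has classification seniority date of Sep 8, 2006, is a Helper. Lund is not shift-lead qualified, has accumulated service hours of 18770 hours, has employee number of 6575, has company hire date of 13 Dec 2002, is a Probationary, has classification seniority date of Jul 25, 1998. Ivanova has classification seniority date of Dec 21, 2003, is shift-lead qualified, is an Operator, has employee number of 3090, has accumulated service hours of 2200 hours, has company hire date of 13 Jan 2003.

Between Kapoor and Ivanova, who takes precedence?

By classification: Nguyen (Journeyperson); then Ivanova, Okafor and Chaudhari (Operator); then Drummond (Helper); then Kapoor and Lund (Probationary).
Among Ivanova, Okafor and Chaudhari, shift-lead qualified before not shift-lead qualified: Ivanova and Okafor (shift-lead qualified) before Chaudhari (not shift-lead qualified).
Ivanova and Okafor both have employee number 3090, so the next rule applies.
Ivanova and Okafor both have classification seniority date Dec 21, 2003, so the next rule applies.
Among Ivanova and Okafor, alphabetically by surname: Ivanova before Okafor.
Kapoor and Lund are each not shift-lead qualified, so the next rule applies.
Kapoor and Lund both have employee number 6575, so the next rule applies.
Kapoor and Lund both have classification seniority date Jul 25, 1998, so the next rule applies.
Among Kapoor and Lund, alphabetically by surname: Kapoor before Lund.
So Ivanova takes precedence.

Ivanova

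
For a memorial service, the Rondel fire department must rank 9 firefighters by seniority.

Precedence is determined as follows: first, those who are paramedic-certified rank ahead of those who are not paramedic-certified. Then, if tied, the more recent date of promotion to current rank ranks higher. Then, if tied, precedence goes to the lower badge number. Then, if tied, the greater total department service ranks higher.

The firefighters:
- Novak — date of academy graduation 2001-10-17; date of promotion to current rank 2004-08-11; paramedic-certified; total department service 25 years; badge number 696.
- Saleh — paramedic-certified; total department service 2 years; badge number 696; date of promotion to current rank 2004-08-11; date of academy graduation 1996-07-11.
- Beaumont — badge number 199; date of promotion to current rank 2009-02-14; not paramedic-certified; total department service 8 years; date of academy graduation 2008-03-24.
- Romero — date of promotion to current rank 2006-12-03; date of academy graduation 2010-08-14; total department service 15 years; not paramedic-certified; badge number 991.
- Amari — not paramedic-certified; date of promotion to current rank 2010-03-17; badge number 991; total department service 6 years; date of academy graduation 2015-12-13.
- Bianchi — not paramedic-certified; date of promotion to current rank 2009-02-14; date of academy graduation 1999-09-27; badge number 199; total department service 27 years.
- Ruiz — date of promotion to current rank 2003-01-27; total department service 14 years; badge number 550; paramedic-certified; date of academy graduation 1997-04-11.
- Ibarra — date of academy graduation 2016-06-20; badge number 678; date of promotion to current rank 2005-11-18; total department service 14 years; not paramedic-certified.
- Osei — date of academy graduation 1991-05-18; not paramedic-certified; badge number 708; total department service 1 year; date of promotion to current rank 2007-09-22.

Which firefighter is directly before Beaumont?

Bianchi

By the first rule: Novak, Saleh and Ruiz (each paramedic-certified); then Amari, Bianchi, Beaumont, Osei, Romero and Ibarra (each not paramedic-certified).
Among Novak, Saleh and Ruiz, by date of promotion to current rank (later first): Novak and Saleh (2004-08-11) before Ruiz (2003-01-27).
Novak and Saleh both have badge number 696, so the next rule applies.
Among Novak and Saleh, by total department service (higher first): Novak (25 years) before Saleh (2 years).
Among Amari, Bianchi, Beaumont, Osei, Romero and Ibarra, by date of promotion to current rank (later first): Amari (2010-03-17) before Bianchi and Beaumont (2009-02-14) before Osei (2007-09-22) before Romero (2006-12-03) before Ibarra (2005-11-18).
Bianchi and Beaumont both have badge number 199, so the next rule applies.
Among Bianchi and Beaumont, by total department service (higher first): Bianchi (27 years) before Beaumont (8 years).
Order: Novak, Saleh, Ruiz, Amari, Bianchi, Beaumont, Osei, Romero, Ibarra.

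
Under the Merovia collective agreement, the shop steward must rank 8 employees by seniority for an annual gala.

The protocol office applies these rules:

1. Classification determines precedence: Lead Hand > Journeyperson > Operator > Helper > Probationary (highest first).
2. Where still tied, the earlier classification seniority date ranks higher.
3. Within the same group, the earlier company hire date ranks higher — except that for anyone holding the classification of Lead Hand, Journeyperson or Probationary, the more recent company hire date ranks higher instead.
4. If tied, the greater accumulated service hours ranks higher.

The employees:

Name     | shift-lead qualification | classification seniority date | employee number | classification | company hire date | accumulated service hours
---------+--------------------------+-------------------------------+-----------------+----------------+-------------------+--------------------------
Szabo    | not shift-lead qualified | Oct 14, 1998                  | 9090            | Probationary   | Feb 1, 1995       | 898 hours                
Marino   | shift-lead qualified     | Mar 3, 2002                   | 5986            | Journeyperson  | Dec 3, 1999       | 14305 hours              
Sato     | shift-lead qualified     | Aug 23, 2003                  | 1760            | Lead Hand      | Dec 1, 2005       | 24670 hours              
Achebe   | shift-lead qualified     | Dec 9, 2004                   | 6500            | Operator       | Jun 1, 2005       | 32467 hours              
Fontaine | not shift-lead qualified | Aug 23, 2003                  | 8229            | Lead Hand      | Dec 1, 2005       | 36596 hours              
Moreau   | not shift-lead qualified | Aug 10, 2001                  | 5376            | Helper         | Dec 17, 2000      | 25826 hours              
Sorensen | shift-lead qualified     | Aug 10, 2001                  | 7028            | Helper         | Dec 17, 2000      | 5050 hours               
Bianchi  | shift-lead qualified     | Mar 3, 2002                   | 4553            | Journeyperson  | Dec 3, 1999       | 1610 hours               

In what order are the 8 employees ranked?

Fontaine, Sato, Marino, Bianchi, Achebe, Moreau, Sorensen, Szabo

By classification: Fontaine and Sato (Lead Hand); then Marino and Bianchi (Journeyperson); then Achebe (Operator); then Moreau and Sorensen (Helper); then Szabo (Probationary).
Fontaine and Sato both have classification seniority date Aug 23, 2003, so the next rule applies.
Fontaine and Sato both have company hire date Dec 1, 2005, so the next rule applies.
Among Fontaine and Sato, by accumulated service hours (higher first): Fontaine (36596 hours) before Sato (24670 hours).
Marino and Bianchi both have classification seniority date Mar 3, 2002, so the next rule applies.
Marino and Bianchi both have company hire date Dec 3, 1999, so the next rule applies.
Among Marino and Bianchi, by accumulated service hours (higher first): Marino (14305 hours) before Bianchi (1610 hours).
Moreau and Sorensen both have classification seniority date Aug 10, 2001, so the next rule applies.
Moreau and Sorensen both have company hire date Dec 17, 2000, so the next rule applies.
Among Moreau and Sorensen, by accumulated service hours (higher first): Moreau (25826 hours) before Sorensen (5050 hours).
Full order: Fontaine, Sato, Marino, Bianchi, Achebe, Moreau, Sorensen, Szabo.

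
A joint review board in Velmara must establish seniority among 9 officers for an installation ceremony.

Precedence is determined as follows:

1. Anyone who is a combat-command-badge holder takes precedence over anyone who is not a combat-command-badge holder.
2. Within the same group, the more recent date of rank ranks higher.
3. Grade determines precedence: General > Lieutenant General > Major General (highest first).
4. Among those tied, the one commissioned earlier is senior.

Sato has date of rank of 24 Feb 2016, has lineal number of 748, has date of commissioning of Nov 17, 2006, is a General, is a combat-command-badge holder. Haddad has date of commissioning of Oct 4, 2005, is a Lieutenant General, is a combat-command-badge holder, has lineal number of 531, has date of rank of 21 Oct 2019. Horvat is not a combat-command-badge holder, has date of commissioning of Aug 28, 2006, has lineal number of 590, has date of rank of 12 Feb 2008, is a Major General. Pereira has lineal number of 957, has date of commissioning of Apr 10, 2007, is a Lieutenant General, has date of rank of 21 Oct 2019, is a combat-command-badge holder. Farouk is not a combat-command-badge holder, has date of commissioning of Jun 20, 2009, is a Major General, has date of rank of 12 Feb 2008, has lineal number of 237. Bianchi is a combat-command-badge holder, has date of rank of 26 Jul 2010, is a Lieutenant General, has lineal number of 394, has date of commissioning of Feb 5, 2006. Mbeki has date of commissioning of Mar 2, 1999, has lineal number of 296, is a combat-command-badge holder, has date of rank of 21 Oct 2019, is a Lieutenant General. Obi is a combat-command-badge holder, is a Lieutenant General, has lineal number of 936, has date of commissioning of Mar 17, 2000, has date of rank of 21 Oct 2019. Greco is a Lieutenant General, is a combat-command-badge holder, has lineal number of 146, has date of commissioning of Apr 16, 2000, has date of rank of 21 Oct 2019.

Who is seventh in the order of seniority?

Bianchi

By the first rule: Mbeki, Obi, Greco, Haddad, Pereira, Sato and Bianchi (each a combat-command-badge holder); then Horvat and Farouk (both not a combat-command-badge holder).
Among Mbeki, Obi, Greco, Haddad, Pereira, Sato and Bianchi, by date of rank (later first): Mbeki, Obi, Greco, Haddad and Pereira (21 Oct 2019) before Sato (24 Feb 2016) before Bianchi (26 Jul 2010).
Mbeki, Obi, Greco, Haddad and Pereira are each Lieutenant General, so the next rule applies.
Among Mbeki, Obi, Greco, Haddad and Pereira, by date of commissioning (earlier first): Mbeki (Mar 2, 1999) before Obi (Mar 17, 2000) before Greco (Apr 16, 2000) before Haddad (Oct 4, 2005) before Pereira (Apr 10, 2007).
Horvat and Farouk both have date of rank 12 Feb 2008, so the next rule applies.
Horvat and Farouk are each Major General, so the next rule applies.
Among Horvat and Farouk, by date of commissioning (earlier first): Horvat (Aug 28, 2006) before Farouk (Jun 20, 2009).
Order: Mbeki, Obi, Greco, Haddad, Pereira, Sato, Bianchi, Horvat, Farouk.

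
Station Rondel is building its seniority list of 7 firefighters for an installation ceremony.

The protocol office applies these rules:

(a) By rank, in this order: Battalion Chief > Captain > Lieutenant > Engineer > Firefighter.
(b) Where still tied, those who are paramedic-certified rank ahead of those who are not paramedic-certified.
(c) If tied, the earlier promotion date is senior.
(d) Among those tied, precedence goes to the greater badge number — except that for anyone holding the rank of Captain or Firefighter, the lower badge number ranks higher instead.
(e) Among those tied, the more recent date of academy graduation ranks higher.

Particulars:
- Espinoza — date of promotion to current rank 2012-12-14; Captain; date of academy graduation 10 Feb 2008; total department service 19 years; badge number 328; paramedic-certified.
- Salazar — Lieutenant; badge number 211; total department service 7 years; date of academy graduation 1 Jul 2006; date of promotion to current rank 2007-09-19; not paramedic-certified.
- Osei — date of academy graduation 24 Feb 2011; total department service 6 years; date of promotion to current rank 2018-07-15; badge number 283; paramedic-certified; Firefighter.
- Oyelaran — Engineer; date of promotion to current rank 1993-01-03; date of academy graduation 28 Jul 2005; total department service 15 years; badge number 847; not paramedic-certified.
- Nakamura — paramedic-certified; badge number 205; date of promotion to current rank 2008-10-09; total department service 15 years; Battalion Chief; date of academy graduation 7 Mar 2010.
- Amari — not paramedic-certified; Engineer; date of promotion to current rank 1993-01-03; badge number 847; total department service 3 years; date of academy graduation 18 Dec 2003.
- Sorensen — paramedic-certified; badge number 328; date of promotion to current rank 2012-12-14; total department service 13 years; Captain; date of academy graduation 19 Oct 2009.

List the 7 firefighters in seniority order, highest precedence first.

Nakamura, Sorensen, Espinoza, Salazar, Oyelaran, Amari, Osei

By rank: Nakamura (Battalion Chief); then Sorensen and Espinoza (Captain); then Salazar (Lieutenant); then Oyelaran and Amari (Engineer); then Osei (Firefighter).
Sorensen and Espinoza are each paramedic-certified, so the next rule applies.
Sorensen and Espinoza both have date of promotion to current rank 2012-12-14, so the next rule applies.
Sorensen and Espinoza both have badge number 328, so the next rule applies.
Among Sorensen and Espinoza, by date of academy graduation (later first): Sorensen (19 Oct 2009) before Espinoza (10 Feb 2008).
Oyelaran and Amari are each not paramedic-certified, so the next rule applies.
Oyelaran and Amari both have date of promotion to current rank 1993-01-03, so the next rule applies.
Oyelaran and Amari both have badge number 847, so the next rule applies.
Among Oyelaran and Amari, by date of academy graduation (later first): Oyelaran (28 Jul 2005) before Amari (18 Dec 2003).
Full order: Nakamura, Sorensen, Espinoza, Salazar, Oyelaran, Amari, Osei.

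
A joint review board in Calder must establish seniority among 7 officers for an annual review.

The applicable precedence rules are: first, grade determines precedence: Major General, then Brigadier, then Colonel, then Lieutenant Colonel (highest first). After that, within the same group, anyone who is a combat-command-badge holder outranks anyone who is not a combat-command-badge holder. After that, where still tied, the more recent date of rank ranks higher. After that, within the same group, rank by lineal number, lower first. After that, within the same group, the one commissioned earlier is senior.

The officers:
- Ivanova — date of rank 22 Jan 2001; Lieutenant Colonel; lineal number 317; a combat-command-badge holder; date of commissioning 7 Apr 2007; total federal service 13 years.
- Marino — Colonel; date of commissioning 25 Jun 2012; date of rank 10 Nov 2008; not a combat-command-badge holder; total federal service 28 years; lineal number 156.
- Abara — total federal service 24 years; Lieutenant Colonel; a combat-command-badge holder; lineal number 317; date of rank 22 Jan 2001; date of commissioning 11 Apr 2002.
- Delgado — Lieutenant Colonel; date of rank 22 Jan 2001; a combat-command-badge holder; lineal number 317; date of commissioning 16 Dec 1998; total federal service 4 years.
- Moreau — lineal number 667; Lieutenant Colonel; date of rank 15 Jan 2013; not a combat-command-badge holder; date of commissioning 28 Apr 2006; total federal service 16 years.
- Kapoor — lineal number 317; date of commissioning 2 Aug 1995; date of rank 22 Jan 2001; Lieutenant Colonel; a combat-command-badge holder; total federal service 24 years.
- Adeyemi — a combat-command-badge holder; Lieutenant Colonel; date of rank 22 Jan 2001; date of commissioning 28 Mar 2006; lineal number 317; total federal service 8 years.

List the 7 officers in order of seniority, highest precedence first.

By grade: Marino (Colonel); then Kapoor, Delgado, Abara, Adeyemi, Ivanova and Moreau (Lieutenant Colonel).
Among Kapoor, Delgado, Abara, Adeyemi, Ivanova and Moreau, a combat-command-badge holder before not a combat-command-badge holder: Kapoor, Delgado, Abara, Adeyemi and Ivanova (a combat-command-badge holder) before Moreau (not a combat-command-badge holder).
Kapoor, Delgado, Abara, Adeyemi and Ivanova all have date of rank 22 Jan 2001, so the next rule applies.
Kapoor, Delgado, Abara, Adeyemi and Ivanova all have lineal number 317, so the next rule applies.
Among Kapoor, Delgado, Abara, Adeyemi and Ivanova, by date of commissioning (earlier first): Kapoor (2 Aug 1995) before Delgado (16 Dec 1998) before Abara (11 Apr 2002) before Adeyemi (28 Mar 2006) before Ivanova (7 Apr 2007).
Full order: Marino, Kapoor, Delgado, Abara, Adeyemi, Ivanova, Moreau.

Marino, Kapoor, Delgado, Abara, Adeyemi, Ivanova, Moreau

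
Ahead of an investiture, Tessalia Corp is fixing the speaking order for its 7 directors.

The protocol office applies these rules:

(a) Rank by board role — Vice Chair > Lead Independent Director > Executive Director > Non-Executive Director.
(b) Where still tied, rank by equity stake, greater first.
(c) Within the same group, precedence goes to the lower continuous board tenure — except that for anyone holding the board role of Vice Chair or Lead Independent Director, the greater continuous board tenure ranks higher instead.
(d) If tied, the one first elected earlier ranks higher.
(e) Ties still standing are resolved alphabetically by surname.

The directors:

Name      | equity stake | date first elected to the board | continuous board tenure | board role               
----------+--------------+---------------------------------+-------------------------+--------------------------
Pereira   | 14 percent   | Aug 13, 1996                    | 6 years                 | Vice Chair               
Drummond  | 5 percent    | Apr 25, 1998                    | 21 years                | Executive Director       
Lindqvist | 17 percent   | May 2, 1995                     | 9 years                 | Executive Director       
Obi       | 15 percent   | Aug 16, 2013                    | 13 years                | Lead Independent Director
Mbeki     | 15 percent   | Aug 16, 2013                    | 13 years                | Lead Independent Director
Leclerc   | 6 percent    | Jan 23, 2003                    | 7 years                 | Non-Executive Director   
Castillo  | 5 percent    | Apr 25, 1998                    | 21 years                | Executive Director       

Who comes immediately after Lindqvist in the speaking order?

By board role: Pereira (Vice Chair); then Mbeki and Obi (Lead Independent Director); then Lindqvist, Castillo and Drummond (Executive Director); then Leclerc (Non-Executive Director).
Mbeki and Obi both have equity stake 15 percent, so the next rule applies.
Mbeki and Obi both have continuous board tenure 13 years, so the next rule applies.
Mbeki and Obi both have date first elected to the board Aug 16, 2013, so the next rule applies.
Among Mbeki and Obi, alphabetically by surname: Mbeki before Obi.
Among Lindqvist, Castillo and Drummond, by equity stake (higher first): Lindqvist (17 percent) before Castillo and Drummond (5 percent).
Castillo and Drummond both have continuous board tenure 21 years, so the next rule applies.
Castillo and Drummond both have date first elected to the board Apr 25, 1998, so the next rule applies.
Among Castillo and Drummond, alphabetically by surname: Castillo before Drummond.
Order: Pereira, Mbeki, Obi, Lindqvist, Castillo, Drummond, Leclerc.

Castillo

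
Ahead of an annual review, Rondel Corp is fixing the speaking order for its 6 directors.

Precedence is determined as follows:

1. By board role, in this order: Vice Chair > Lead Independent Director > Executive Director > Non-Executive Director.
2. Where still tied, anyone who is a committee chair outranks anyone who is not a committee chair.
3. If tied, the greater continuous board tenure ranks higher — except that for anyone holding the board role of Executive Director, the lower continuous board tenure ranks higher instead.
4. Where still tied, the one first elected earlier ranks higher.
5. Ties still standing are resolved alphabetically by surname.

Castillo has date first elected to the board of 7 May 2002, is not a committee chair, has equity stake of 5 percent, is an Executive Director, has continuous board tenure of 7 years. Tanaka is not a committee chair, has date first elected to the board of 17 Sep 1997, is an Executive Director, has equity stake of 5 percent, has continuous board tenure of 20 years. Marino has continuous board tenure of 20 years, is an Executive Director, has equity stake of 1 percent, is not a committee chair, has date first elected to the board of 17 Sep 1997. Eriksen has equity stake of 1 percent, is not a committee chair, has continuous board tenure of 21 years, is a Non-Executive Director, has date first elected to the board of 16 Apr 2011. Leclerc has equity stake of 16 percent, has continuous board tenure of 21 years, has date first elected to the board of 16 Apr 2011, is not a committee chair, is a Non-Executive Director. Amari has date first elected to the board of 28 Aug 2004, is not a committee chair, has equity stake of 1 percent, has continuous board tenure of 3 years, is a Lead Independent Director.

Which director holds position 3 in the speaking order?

Marino

By board role: Amari (Lead Independent Director); then Castillo, Marino and Tanaka (Executive Director); then Eriksen and Leclerc (Non-Executive Director).
Castillo, Marino and Tanaka are each not a committee chair, so the next rule applies.
Among Castillo, Marino and Tanaka, by continuous board tenure (lower first) (reversed rule for this group): Castillo (7 years) before Marino and Tanaka (20 years).
Marino and Tanaka both have date first elected to the board 17 Sep 1997, so the next rule applies.
Among Marino and Tanaka, alphabetically by surname: Marino before Tanaka.
Eriksen and Leclerc are each not a committee chair, so the next rule applies.
Eriksen and Leclerc both have continuous board tenure 21 years, so the next rule applies.
Eriksen and Leclerc both have date first elected to the board 16 Apr 2011, so the next rule applies.
Among Eriksen and Leclerc, alphabetically by surname: Eriksen before Leclerc.
Order: Amari, Castillo, Marino, Tanaka, Eriksen, Leclerc.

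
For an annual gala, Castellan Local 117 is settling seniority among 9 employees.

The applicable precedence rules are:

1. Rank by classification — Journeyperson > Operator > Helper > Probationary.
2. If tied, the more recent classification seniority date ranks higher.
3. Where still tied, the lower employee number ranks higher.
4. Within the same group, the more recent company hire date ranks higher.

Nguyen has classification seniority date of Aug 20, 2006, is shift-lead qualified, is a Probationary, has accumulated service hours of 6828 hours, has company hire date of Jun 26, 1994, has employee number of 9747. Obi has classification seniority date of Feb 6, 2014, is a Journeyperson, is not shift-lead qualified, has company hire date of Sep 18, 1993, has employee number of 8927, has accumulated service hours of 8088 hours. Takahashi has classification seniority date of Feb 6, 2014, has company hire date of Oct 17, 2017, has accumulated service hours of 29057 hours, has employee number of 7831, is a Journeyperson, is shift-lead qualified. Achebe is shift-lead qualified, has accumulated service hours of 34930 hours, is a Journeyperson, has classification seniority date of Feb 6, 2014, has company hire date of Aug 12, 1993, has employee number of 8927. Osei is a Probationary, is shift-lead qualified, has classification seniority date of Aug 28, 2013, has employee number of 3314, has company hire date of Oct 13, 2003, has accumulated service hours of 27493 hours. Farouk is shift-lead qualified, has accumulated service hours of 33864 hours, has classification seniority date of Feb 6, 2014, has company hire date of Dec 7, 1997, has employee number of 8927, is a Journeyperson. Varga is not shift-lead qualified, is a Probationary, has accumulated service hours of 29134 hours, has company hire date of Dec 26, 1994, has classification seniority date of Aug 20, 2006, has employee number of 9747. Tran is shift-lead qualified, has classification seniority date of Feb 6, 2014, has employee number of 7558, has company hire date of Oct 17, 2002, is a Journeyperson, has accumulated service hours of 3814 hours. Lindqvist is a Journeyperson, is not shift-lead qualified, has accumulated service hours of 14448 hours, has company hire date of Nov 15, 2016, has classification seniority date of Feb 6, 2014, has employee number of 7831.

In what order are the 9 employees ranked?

Tran, Takahashi, Lindqvist, Farouk, Obi, Achebe, Osei, Varga, Nguyen

By classification: Tran, Takahashi, Lindqvist, Farouk, Obi and Achebe (Journeyperson); then Osei, Varga and Nguyen (Probationary).
Tran, Takahashi, Lindqvist, Farouk, Obi and Achebe all have classification seniority date Feb 6, 2014, so the next rule applies.
Among Tran, Takahashi, Lindqvist, Farouk, Obi and Achebe, by employee number (lower first): Tran (7558) before Takahashi and Lindqvist (7831) before Farouk, Obi and Achebe (8927).
Among Takahashi and Lindqvist, by company hire date (later first): Takahashi (Oct 17, 2017) before Lindqvist (Nov 15, 2016).
Among Farouk, Obi and Achebe, by company hire date (later first): Farouk (Dec 7, 1997) before Obi (Sep 18, 1993) before Achebe (Aug 12, 1993).
Among Osei, Varga and Nguyen, by classification seniority date (later first): Osei (Aug 28, 2013) before Varga and Nguyen (Aug 20, 2006).
Varga and Nguyen both have employee number 9747, so the next rule applies.
Among Varga and Nguyen, by company hire date (later first): Varga (Dec 26, 1994) before Nguyen (Jun 26, 1994).
Full order: Tran, Takahashi, Lindqvist, Farouk, Obi, Achebe, Osei, Varga, Nguyen.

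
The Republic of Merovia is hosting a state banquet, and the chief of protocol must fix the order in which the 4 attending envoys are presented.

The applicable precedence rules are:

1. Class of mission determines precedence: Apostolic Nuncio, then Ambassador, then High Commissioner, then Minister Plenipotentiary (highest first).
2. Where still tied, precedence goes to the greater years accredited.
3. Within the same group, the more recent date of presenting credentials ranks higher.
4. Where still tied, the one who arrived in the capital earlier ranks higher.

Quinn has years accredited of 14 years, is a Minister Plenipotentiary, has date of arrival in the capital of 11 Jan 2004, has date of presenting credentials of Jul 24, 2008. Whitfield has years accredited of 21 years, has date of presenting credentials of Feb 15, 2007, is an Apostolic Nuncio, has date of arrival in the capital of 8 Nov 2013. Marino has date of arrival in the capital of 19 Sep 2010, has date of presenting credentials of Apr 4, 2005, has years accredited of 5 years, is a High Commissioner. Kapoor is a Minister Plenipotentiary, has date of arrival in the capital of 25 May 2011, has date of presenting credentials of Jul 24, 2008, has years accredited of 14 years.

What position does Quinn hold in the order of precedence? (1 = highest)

3

By class of mission: Whitfield (Apostolic Nuncio); then Marino (High Commissioner); then Quinn and Kapoor (Minister Plenipotentiary).
Quinn and Kapoor both have years accredited 14 years, so the next rule applies.
Quinn and Kapoor both have date of presenting credentials Jul 24, 2008, so the next rule applies.
Among Quinn and Kapoor, by date of arrival in the capital (earlier first): Quinn (11 Jan 2004) before Kapoor (25 May 2011).
Order: Whitfield, Marino, Quinn, Kapoor. So position 3.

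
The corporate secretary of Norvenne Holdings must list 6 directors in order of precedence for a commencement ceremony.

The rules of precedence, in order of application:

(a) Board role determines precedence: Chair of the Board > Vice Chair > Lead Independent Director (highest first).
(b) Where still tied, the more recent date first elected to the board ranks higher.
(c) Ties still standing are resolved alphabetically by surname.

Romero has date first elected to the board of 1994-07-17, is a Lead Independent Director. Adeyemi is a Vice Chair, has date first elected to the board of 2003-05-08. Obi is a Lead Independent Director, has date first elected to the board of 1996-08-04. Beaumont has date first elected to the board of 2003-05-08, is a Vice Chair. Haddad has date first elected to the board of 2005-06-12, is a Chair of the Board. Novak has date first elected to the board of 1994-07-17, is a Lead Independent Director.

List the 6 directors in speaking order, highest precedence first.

Haddad, Adeyemi, Beaumont, Obi, Novak, Romero

By board role: Haddad (Chair of the Board); then Adeyemi and Beaumont (Vice Chair); then Obi, Novak and Romero (Lead Independent Director).
Adeyemi and Beaumont both have date first elected to the board 2003-05-08, so the next rule applies.
Among Adeyemi and Beaumont, alphabetically by surname: Adeyemi before Beaumont.
Among Obi, Novak and Romero, by date first elected to the board (later first): Obi (1996-08-04) before Novak and Romero (1994-07-17).
Among Novak and Romero, alphabetically by surname: Novak before Romero.
Full order: Haddad, Adeyemi, Beaumont, Obi, Novak, Romero.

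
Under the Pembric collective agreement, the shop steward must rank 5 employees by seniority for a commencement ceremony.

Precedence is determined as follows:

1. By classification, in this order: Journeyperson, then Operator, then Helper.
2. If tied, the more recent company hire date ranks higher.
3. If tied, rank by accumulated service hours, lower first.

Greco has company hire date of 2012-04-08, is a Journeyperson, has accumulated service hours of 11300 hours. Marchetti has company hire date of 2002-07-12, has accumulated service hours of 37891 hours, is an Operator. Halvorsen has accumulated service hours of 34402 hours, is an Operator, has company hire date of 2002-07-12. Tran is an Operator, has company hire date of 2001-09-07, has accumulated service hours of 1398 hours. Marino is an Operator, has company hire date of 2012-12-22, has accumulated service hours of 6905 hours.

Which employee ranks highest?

By classification: Greco (Journeyperson); then Marino, Halvorsen, Marchetti and Tran (Operator).
Among Marino, Halvorsen, Marchetti and Tran, by company hire date (later first): Marino (2012-12-22) before Halvorsen and Marchetti (2002-07-12) before Tran (2001-09-07).
Among Halvorsen and Marchetti, by accumulated service hours (lower first): Halvorsen (34402 hours) before Marchetti (37891 hours).
Order: Greco, Marino, Halvorsen, Marchetti, Tran.

Greco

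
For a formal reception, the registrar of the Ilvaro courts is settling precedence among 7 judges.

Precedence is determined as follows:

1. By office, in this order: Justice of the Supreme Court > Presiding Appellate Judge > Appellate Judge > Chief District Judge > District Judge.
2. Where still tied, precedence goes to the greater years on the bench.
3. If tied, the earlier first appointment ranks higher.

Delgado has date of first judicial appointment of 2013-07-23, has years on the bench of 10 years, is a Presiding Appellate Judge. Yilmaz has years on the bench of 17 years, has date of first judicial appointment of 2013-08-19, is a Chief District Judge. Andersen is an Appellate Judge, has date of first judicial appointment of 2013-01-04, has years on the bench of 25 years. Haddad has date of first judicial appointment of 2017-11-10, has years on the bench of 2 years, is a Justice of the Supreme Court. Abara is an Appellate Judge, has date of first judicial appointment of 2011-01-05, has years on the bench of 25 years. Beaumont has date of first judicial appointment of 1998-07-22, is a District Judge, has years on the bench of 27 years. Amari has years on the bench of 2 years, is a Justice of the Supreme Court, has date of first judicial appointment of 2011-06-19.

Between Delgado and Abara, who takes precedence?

By office: Amari and Haddad (Justice of the Supreme Court); then Delgado (Presiding Appellate Judge); then Abara and Andersen (Appellate Judge); then Yilmaz (Chief District Judge); then Beaumont (District Judge).
Amari and Haddad both have years on the bench 2 years, so the next rule applies.
Among Amari and Haddad, by date of first judicial appointment (earlier first): Amari (2011-06-19) before Haddad (2017-11-10).
Abara and Andersen both have years on the bench 25 years, so the next rule applies.
Among Abara and Andersen, by date of first judicial appointment (earlier first): Abara (2011-01-05) before Andersen (2013-01-04).
So Delgado takes precedence.

Delgado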